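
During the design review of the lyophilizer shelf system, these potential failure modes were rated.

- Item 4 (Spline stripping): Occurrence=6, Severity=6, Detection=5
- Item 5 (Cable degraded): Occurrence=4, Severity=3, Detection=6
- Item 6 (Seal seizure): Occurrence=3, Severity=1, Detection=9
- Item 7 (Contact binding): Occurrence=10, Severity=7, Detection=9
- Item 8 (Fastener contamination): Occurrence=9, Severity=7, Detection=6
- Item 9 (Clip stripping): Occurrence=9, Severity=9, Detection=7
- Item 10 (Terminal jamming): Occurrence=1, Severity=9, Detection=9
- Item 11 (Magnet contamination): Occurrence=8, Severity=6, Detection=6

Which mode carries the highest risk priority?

RPN = Severity × Occurrence × Detection:
  Item 4: 6 × 6 × 5 = 180
  Item 5: 3 × 4 × 6 = 72
  Item 6: 1 × 3 × 9 = 27
  Item 7: 7 × 10 × 9 = 630
  Item 8: 7 × 9 × 6 = 378
  Item 9: 9 × 9 × 7 = 567
  Item 10: 9 × 1 × 9 = 81
  Item 11: 6 × 8 × 6 = 288
Highest RPN is 630 → Item 7.

Item 7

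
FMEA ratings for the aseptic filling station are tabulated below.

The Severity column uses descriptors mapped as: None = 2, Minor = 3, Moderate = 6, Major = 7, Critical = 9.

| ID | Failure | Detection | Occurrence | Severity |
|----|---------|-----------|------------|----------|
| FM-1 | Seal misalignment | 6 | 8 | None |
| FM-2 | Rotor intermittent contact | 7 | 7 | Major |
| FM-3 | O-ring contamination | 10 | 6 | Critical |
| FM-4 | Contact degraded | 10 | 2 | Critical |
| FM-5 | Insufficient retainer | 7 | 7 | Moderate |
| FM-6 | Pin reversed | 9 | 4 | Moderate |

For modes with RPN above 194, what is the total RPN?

RPN = Severity × Occurrence × Detection:
  FM-1: 2 × 8 × 6 = 96
  FM-2: 7 × 7 × 7 = 343
  FM-3: 9 × 6 × 10 = 540
  FM-4: 9 × 2 × 10 = 180
  FM-5: 6 × 7 × 7 = 294
  FM-6: 6 × 4 × 9 = 216
RPN > 194: FM-2 (343), FM-3 (540), FM-5 (294), FM-6 (216).
Sum: 343 + 540 + 294 + 216 = 1393.

1393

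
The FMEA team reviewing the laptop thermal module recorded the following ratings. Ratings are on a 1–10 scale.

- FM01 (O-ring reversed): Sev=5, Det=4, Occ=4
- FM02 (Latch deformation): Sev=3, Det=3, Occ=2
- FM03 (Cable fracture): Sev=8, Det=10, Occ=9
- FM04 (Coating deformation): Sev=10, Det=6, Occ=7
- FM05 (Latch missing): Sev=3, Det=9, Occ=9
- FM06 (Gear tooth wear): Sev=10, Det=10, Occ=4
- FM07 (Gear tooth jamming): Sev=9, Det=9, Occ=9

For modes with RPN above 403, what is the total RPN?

1869

RPN = Severity × Occurrence × Detection:
  FM01: 5 × 4 × 4 = 80
  FM02: 3 × 2 × 3 = 18
  FM03: 8 × 9 × 10 = 720
  FM04: 10 × 7 × 6 = 420
  FM05: 3 × 9 × 9 = 243
  FM06: 10 × 4 × 10 = 400
  FM07: 9 × 9 × 9 = 729
RPN > 403: FM03 (720), FM04 (420), FM07 (729).
Sum: 720 + 420 + 729 = 1869.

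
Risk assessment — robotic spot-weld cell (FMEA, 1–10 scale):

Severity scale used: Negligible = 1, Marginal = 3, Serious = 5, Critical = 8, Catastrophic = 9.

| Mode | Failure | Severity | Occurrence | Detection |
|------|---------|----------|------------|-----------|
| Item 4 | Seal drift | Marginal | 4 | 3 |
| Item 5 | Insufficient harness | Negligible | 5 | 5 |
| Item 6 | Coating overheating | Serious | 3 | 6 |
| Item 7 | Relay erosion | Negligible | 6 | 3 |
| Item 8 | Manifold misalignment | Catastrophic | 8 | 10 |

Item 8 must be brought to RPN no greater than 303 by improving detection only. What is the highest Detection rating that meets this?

Item 8: S=9, O=8, D=10 → current RPN = 720.
Fixed product = 72. Need 72 × D ≤ 303, so D ≤ 303/72 = 4.21.
Maximum integer Detection rating = 4 (gives RPN 288; D=5 would give 360 > 303).

4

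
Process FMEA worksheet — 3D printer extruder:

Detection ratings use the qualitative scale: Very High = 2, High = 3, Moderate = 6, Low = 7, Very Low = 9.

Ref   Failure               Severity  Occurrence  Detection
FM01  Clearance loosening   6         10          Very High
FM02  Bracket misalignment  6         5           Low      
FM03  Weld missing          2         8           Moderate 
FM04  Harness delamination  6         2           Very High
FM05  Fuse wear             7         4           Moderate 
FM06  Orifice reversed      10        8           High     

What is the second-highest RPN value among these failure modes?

RPN = Severity × Occurrence × Detection:
  FM01: 6 × 10 × 2 = 120
  FM02: 6 × 5 × 7 = 210
  FM03: 2 × 8 × 6 = 96
  FM04: 6 × 2 × 2 = 24
  FM05: 7 × 4 × 6 = 168
  FM06: 10 × 8 × 3 = 240
Sorted descending: 240, 210, 168, 120, 96, 24.
The second-highest RPN is 210 (FM02).

210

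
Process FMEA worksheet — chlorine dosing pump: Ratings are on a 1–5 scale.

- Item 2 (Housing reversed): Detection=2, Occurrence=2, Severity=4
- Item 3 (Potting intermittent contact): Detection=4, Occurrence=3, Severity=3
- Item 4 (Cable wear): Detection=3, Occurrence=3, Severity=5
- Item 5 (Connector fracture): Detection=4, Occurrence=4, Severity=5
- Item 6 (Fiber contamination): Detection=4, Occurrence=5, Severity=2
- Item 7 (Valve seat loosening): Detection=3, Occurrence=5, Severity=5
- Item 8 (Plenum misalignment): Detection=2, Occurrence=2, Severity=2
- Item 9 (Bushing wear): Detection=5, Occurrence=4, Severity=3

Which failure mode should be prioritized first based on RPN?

Item 5

RPN = Severity × Occurrence × Detection:
  Item 2: 4 × 2 × 2 = 16
  Item 3: 3 × 3 × 4 = 36
  Item 4: 5 × 3 × 3 = 45
  Item 5: 5 × 4 × 4 = 80
  Item 6: 2 × 5 × 4 = 40
  Item 7: 5 × 5 × 3 = 75
  Item 8: 2 × 2 × 2 = 8
  Item 9: 3 × 4 × 5 = 60
Highest RPN is 80 → Item 5.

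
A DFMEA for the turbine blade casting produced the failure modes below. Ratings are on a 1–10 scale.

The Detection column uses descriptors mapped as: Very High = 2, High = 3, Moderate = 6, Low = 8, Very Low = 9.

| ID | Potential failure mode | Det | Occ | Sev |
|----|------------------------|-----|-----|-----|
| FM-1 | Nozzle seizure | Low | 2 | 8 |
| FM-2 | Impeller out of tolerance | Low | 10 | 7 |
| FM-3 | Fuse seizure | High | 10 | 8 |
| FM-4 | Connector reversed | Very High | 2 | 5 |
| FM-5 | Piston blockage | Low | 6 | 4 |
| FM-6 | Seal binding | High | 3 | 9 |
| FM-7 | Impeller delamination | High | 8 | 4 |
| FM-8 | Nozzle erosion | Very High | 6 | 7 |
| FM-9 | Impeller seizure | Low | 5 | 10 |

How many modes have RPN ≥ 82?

7

RPN = Severity × Occurrence × Detection:
  FM-1: 8 × 2 × 8 = 128
  FM-2: 7 × 10 × 8 = 560
  FM-3: 8 × 10 × 3 = 240
  FM-4: 5 × 2 × 2 = 20
  FM-5: 4 × 6 × 8 = 192
  FM-6: 9 × 3 × 3 = 81
  FM-7: 4 × 8 × 3 = 96
  FM-8: 7 × 6 × 2 = 84
  FM-9: 10 × 5 × 8 = 400
Modes with RPN ≥ 82: FM-1 (128), FM-2 (560), FM-3 (240), FM-5 (192), FM-7 (96), FM-8 (84), FM-9 (400) → 7.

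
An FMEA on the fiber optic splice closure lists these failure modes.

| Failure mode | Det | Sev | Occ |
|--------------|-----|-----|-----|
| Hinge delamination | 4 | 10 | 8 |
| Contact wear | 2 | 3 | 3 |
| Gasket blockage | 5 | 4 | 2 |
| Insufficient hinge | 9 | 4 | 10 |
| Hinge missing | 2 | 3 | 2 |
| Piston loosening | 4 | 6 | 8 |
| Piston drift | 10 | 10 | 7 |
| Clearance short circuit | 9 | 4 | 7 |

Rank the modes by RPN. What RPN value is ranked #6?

40

RPN = Severity × Occurrence × Detection:
  Hinge delamination: 10 × 8 × 4 = 320
  Contact wear: 3 × 3 × 2 = 18
  Gasket blockage: 4 × 2 × 5 = 40
  Insufficient hinge: 4 × 10 × 9 = 360
  Hinge missing: 3 × 2 × 2 = 12
  Piston loosening: 6 × 8 × 4 = 192
  Piston drift: 10 × 7 × 10 = 700
  Clearance short circuit: 4 × 7 × 9 = 252
Sorted descending: 700, 360, 320, 252, 192, 40, 18, 12.
The sixth-highest RPN is 40 (Gasket blockage).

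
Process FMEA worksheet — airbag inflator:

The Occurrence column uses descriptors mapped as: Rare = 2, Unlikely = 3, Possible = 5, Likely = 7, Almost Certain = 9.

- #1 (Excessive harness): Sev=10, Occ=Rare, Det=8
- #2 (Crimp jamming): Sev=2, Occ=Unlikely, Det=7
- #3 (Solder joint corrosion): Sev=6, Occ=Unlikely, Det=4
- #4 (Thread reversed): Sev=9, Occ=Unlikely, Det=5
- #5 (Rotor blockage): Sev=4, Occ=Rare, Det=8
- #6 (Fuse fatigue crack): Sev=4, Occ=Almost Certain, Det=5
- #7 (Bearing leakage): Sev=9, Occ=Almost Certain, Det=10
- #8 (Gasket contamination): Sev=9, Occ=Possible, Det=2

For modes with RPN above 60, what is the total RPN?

RPN = Severity × Occurrence × Detection:
  #1: 10 × 2 × 8 = 160
  #2: 2 × 3 × 7 = 42
  #3: 6 × 3 × 4 = 72
  #4: 9 × 3 × 5 = 135
  #5: 4 × 2 × 8 = 64
  #6: 4 × 9 × 5 = 180
  #7: 9 × 9 × 10 = 810
  #8: 9 × 5 × 2 = 90
RPN > 60: #1 (160), #3 (72), #4 (135), #5 (64), #6 (180), #7 (810), #8 (90).
Sum: 160 + 72 + 135 + 64 + 180 + 810 + 90 = 1511.

1511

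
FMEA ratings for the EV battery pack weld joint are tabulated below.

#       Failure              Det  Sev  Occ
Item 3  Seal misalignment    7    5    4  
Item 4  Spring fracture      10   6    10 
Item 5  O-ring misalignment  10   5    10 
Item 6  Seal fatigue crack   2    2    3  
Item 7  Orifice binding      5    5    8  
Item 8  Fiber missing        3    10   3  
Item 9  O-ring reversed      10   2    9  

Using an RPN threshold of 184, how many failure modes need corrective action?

3

RPN = Severity × Occurrence × Detection:
  Item 3: 5 × 4 × 7 = 140
  Item 4: 6 × 10 × 10 = 600
  Item 5: 5 × 10 × 10 = 500
  Item 6: 2 × 3 × 2 = 12
  Item 7: 5 × 8 × 5 = 200
  Item 8: 10 × 3 × 3 = 90
  Item 9: 2 × 9 × 10 = 180
Modes with RPN ≥ 184: Item 4 (600), Item 5 (500), Item 7 (200) → 3.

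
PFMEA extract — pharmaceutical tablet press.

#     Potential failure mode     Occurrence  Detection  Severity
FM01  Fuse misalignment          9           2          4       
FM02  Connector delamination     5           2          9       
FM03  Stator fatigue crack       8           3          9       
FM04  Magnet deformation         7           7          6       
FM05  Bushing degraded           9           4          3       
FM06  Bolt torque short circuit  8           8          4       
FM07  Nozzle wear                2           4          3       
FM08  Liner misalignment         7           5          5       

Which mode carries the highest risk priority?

FM04

RPN = Severity × Occurrence × Detection:
  FM01: 4 × 9 × 2 = 72
  FM02: 9 × 5 × 2 = 90
  FM03: 9 × 8 × 3 = 216
  FM04: 6 × 7 × 7 = 294
  FM05: 3 × 9 × 4 = 108
  FM06: 4 × 8 × 8 = 256
  FM07: 3 × 2 × 4 = 24
  FM08: 5 × 7 × 5 = 175
Highest RPN is 294 → FM04.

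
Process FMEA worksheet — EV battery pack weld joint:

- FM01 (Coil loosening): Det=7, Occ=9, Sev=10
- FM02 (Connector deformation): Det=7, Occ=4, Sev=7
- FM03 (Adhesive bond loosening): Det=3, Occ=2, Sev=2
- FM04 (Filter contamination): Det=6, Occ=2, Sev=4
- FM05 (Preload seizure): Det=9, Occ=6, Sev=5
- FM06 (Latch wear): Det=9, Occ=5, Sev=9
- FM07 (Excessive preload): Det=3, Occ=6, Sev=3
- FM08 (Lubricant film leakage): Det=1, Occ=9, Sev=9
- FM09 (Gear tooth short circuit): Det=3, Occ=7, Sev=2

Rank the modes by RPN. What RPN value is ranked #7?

RPN = Severity × Occurrence × Detection:
  FM01: 10 × 9 × 7 = 630
  FM02: 7 × 4 × 7 = 196
  FM03: 2 × 2 × 3 = 12
  FM04: 4 × 2 × 6 = 48
  FM05: 5 × 6 × 9 = 270
  FM06: 9 × 5 × 9 = 405
  FM07: 3 × 6 × 3 = 54
  FM08: 9 × 9 × 1 = 81
  FM09: 2 × 7 × 3 = 42
Sorted descending: 630, 405, 270, 196, 81, 54, 48, 42, 12.
The seventh-highest RPN is 48 (FM04).

48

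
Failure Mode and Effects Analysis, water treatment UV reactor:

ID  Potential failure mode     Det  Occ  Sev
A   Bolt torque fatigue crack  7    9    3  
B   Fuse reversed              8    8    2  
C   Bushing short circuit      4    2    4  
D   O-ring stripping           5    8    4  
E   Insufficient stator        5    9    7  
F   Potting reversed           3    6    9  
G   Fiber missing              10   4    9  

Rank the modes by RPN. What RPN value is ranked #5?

RPN = Severity × Occurrence × Detection:
  A: 3 × 9 × 7 = 189
  B: 2 × 8 × 8 = 128
  C: 4 × 2 × 4 = 32
  D: 4 × 8 × 5 = 160
  E: 7 × 9 × 5 = 315
  F: 9 × 6 × 3 = 162
  G: 9 × 4 × 10 = 360
Sorted descending: 360, 315, 189, 162, 160, 128, 32.
The fifth-highest RPN is 160 (D).

160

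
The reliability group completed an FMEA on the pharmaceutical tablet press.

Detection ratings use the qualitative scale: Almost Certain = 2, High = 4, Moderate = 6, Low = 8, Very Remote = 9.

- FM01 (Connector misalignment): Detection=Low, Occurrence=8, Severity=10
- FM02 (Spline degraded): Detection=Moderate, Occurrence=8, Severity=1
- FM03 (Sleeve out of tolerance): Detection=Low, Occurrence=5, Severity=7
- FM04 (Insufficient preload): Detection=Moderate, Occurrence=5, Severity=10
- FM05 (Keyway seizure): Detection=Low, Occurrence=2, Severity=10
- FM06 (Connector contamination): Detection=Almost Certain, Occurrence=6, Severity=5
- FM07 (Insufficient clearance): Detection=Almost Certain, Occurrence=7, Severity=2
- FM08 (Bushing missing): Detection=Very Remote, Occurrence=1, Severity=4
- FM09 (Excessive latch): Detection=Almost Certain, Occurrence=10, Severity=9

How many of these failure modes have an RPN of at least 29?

8

RPN = Severity × Occurrence × Detection:
  FM01: 10 × 8 × 8 = 640
  FM02: 1 × 8 × 6 = 48
  FM03: 7 × 5 × 8 = 280
  FM04: 10 × 5 × 6 = 300
  FM05: 10 × 2 × 8 = 160
  FM06: 5 × 6 × 2 = 60
  FM07: 2 × 7 × 2 = 28
  FM08: 4 × 1 × 9 = 36
  FM09: 9 × 10 × 2 = 180
Modes with RPN ≥ 29: FM01 (640), FM02 (48), FM03 (280), FM04 (300), FM05 (160), FM06 (60), FM08 (36), FM09 (180) → 8.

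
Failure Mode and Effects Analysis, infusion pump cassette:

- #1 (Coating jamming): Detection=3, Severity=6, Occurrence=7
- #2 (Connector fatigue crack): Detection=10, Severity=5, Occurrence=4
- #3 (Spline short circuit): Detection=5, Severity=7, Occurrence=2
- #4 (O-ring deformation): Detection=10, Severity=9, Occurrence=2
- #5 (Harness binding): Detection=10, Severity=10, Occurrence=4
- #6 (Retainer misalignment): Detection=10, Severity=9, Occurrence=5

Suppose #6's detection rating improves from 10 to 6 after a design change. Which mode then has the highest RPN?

RPN = Severity × Occurrence × Detection:
  #1: 6 × 7 × 3 = 126
  #2: 5 × 4 × 10 = 200
  #3: 7 × 2 × 5 = 70
  #4: 9 × 2 × 10 = 180
  #5: 10 × 4 × 10 = 400
  #6: 9 × 5 × 10 = 450
After action: #6 → 9 × 5 × 6 = 270.
Revised RPNs: #5=400, #6=270, #2=200, #4=180, #1=126, #3=70.
Highest is now #5 (400).

#5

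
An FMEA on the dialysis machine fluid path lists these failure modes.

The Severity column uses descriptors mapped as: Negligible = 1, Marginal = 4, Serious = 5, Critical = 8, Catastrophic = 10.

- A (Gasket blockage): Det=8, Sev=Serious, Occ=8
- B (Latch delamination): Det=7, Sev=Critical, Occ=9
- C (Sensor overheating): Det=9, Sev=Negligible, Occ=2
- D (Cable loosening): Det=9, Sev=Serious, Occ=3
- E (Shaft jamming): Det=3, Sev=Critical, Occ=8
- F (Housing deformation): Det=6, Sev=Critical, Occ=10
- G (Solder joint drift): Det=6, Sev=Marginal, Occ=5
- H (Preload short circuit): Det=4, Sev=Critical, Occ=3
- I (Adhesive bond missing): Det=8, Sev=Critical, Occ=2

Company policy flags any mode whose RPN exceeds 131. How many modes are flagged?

RPN = Severity × Occurrence × Detection:
  A: 5 × 8 × 8 = 320
  B: 8 × 9 × 7 = 504
  C: 1 × 2 × 9 = 18
  D: 5 × 3 × 9 = 135
  E: 8 × 8 × 3 = 192
  F: 8 × 10 × 6 = 480
  G: 4 × 5 × 6 = 120
  H: 8 × 3 × 4 = 96
  I: 8 × 2 × 8 = 128
Modes with RPN > 131: A (320), B (504), D (135), E (192), F (480) → 5.

5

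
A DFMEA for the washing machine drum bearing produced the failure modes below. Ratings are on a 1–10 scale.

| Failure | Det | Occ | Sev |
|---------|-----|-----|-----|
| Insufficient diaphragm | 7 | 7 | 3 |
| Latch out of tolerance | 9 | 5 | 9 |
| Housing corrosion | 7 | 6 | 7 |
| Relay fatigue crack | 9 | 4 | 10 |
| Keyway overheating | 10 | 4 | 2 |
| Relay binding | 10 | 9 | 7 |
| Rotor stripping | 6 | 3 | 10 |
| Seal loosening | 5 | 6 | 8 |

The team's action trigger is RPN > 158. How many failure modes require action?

6

RPN = Severity × Occurrence × Detection:
  Insufficient diaphragm: 3 × 7 × 7 = 147
  Latch out of tolerance: 9 × 5 × 9 = 405
  Housing corrosion: 7 × 6 × 7 = 294
  Relay fatigue crack: 10 × 4 × 9 = 360
  Keyway overheating: 2 × 4 × 10 = 80
  Relay binding: 7 × 9 × 10 = 630
  Rotor stripping: 10 × 3 × 6 = 180
  Seal loosening: 8 × 6 × 5 = 240
Modes with RPN > 158: Latch out of tolerance (405), Housing corrosion (294), Relay fatigue crack (360), Relay binding (630), Rotor stripping (180), Seal loosening (240) → 6.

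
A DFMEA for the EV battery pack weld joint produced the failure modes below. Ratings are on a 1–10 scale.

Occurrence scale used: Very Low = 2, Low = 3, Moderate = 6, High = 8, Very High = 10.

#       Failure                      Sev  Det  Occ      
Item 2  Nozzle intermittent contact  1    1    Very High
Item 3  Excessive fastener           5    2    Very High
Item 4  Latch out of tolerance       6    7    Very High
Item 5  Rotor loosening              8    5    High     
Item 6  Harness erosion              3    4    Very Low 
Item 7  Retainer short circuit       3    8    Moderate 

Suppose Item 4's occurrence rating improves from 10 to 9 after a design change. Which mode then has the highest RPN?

RPN = Severity × Occurrence × Detection:
  Item 2: 1 × 10 × 1 = 10
  Item 3: 5 × 10 × 2 = 100
  Item 4: 6 × 10 × 7 = 420
  Item 5: 8 × 8 × 5 = 320
  Item 6: 3 × 2 × 4 = 24
  Item 7: 3 × 6 × 8 = 144
After action: Item 4 → 6 × 9 × 7 = 378.
Revised RPNs: Item 4=378, Item 5=320, Item 7=144, Item 3=100, Item 6=24, Item 2=10.
Highest is now Item 4 (378).

Item 4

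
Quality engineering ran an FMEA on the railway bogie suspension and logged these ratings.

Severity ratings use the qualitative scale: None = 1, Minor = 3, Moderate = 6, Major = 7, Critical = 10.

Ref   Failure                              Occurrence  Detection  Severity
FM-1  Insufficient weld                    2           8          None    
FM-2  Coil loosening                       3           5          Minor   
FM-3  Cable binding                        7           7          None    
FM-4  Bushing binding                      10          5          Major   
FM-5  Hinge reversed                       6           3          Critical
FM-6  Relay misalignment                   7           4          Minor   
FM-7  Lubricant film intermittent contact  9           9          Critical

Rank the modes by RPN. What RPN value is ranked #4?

RPN = Severity × Occurrence × Detection:
  FM-1: 1 × 2 × 8 = 16
  FM-2: 3 × 3 × 5 = 45
  FM-3: 1 × 7 × 7 = 49
  FM-4: 7 × 10 × 5 = 350
  FM-5: 10 × 6 × 3 = 180
  FM-6: 3 × 7 × 4 = 84
  FM-7: 10 × 9 × 9 = 810
Sorted descending: 810, 350, 180, 84, 49, 45, 16.
The fourth-highest RPN is 84 (FM-6).

84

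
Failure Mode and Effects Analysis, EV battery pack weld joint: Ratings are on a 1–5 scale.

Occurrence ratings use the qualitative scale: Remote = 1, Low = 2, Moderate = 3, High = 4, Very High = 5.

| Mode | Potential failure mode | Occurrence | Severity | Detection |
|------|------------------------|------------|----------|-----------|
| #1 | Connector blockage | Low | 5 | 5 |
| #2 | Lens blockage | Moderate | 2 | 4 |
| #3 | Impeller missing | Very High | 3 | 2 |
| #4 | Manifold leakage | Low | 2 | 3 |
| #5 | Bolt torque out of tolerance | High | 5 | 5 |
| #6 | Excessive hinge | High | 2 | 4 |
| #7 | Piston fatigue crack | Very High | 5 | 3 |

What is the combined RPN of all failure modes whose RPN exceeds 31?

257

RPN = Severity × Occurrence × Detection:
  #1: 5 × 2 × 5 = 50
  #2: 2 × 3 × 4 = 24
  #3: 3 × 5 × 2 = 30
  #4: 2 × 2 × 3 = 12
  #5: 5 × 4 × 5 = 100
  #6: 2 × 4 × 4 = 32
  #7: 5 × 5 × 3 = 75
RPN > 31: #1 (50), #5 (100), #6 (32), #7 (75).
Sum: 50 + 100 + 32 + 75 = 257.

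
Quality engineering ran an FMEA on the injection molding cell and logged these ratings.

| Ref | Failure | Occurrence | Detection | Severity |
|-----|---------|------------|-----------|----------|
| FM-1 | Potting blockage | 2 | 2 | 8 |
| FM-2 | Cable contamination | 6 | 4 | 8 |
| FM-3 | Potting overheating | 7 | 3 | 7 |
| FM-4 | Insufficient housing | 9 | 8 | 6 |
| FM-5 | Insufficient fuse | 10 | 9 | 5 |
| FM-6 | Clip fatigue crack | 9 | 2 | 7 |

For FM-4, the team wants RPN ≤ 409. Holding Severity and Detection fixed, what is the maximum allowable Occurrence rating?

8

FM-4: S=6, O=9, D=8 → current RPN = 432.
Fixed product = 48. Need 48 × O ≤ 409, so O ≤ 409/48 = 8.52.
Maximum integer Occurrence rating = 8 (gives RPN 384; O=9 would give 432 > 409).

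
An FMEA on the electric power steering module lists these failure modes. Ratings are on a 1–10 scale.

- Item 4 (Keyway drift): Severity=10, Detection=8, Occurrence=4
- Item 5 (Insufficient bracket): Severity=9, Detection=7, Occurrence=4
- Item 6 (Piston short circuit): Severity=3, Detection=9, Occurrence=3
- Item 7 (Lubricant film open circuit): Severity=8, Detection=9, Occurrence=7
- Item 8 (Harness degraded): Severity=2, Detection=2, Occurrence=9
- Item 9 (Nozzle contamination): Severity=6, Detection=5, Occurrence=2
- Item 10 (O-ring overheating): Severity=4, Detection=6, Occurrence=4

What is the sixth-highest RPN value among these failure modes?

60

RPN = Severity × Occurrence × Detection:
  Item 4: 10 × 4 × 8 = 320
  Item 5: 9 × 4 × 7 = 252
  Item 6: 3 × 3 × 9 = 81
  Item 7: 8 × 7 × 9 = 504
  Item 8: 2 × 9 × 2 = 36
  Item 9: 6 × 2 × 5 = 60
  Item 10: 4 × 4 × 6 = 96
Sorted descending: 504, 320, 252, 96, 81, 60, 36.
The sixth-highest RPN is 60 (Item 9).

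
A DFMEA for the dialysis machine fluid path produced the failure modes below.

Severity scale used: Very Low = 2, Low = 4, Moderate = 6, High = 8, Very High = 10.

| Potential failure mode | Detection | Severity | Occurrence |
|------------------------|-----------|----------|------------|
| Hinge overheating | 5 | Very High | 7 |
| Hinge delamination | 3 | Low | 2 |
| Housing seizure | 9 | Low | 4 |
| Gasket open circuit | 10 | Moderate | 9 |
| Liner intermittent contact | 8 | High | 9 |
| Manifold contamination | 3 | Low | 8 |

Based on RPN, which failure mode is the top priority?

Liner intermittent contact

RPN = Severity × Occurrence × Detection:
  Hinge overheating: 10 × 7 × 5 = 350
  Hinge delamination: 4 × 2 × 3 = 24
  Housing seizure: 4 × 4 × 9 = 144
  Gasket open circuit: 6 × 9 × 10 = 540
  Liner intermittent contact: 8 × 9 × 8 = 576
  Manifold contamination: 4 × 8 × 3 = 96
Highest RPN is 576 → Liner intermittent contact.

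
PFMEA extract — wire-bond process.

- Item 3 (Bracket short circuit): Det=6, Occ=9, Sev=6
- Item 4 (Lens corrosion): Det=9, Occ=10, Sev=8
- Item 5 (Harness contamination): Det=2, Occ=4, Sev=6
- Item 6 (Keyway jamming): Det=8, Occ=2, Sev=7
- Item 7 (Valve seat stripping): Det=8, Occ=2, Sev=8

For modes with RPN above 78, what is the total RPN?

RPN = Severity × Occurrence × Detection:
  Item 3: 6 × 9 × 6 = 324
  Item 4: 8 × 10 × 9 = 720
  Item 5: 6 × 4 × 2 = 48
  Item 6: 7 × 2 × 8 = 112
  Item 7: 8 × 2 × 8 = 128
RPN > 78: Item 3 (324), Item 4 (720), Item 6 (112), Item 7 (128).
Sum: 324 + 720 + 112 + 128 = 1284.

1284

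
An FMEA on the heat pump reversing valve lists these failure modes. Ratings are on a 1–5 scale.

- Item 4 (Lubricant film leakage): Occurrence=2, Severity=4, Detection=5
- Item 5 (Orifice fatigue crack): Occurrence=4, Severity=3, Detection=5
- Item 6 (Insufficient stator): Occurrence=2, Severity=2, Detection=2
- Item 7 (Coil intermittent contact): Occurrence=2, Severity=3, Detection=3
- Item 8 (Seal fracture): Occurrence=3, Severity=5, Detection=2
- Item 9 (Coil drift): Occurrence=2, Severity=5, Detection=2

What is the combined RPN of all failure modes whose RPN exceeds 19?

RPN = Severity × Occurrence × Detection:
  Item 4: 4 × 2 × 5 = 40
  Item 5: 3 × 4 × 5 = 60
  Item 6: 2 × 2 × 2 = 8
  Item 7: 3 × 2 × 3 = 18
  Item 8: 5 × 3 × 2 = 30
  Item 9: 5 × 2 × 2 = 20
RPN > 19: Item 4 (40), Item 5 (60), Item 8 (30), Item 9 (20).
Sum: 40 + 60 + 30 + 20 = 150.

150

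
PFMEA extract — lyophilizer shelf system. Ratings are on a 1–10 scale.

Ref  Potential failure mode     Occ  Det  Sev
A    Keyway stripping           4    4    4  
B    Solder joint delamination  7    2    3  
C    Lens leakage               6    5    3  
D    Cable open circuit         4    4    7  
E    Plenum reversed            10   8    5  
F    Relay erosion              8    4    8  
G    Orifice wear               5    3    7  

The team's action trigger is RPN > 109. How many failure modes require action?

3

RPN = Severity × Occurrence × Detection:
  A: 4 × 4 × 4 = 64
  B: 3 × 7 × 2 = 42
  C: 3 × 6 × 5 = 90
  D: 7 × 4 × 4 = 112
  E: 5 × 10 × 8 = 400
  F: 8 × 8 × 4 = 256
  G: 7 × 5 × 3 = 105
Modes with RPN > 109: D (112), E (400), F (256) → 3.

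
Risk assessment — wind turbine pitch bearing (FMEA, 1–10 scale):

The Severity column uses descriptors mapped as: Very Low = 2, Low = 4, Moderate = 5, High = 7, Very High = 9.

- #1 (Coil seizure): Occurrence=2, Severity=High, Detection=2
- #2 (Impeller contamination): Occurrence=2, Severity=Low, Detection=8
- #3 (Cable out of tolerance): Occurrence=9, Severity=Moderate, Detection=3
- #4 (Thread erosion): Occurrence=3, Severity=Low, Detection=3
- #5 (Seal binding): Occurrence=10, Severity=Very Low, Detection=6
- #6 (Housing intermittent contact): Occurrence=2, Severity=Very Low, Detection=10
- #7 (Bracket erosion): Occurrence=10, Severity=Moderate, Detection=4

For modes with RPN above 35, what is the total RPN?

595

RPN = Severity × Occurrence × Detection:
  #1: 7 × 2 × 2 = 28
  #2: 4 × 2 × 8 = 64
  #3: 5 × 9 × 3 = 135
  #4: 4 × 3 × 3 = 36
  #5: 2 × 10 × 6 = 120
  #6: 2 × 2 × 10 = 40
  #7: 5 × 10 × 4 = 200
RPN > 35: #2 (64), #3 (135), #4 (36), #5 (120), #6 (40), #7 (200).
Sum: 64 + 135 + 36 + 120 + 40 + 200 = 595.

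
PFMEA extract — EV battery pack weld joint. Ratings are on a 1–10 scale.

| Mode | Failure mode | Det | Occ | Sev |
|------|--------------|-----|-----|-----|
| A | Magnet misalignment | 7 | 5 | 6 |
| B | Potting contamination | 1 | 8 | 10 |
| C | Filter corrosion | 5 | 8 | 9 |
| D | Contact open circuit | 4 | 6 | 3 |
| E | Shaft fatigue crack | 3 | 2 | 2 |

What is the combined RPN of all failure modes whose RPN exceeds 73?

RPN = Severity × Occurrence × Detection:
  A: 6 × 5 × 7 = 210
  B: 10 × 8 × 1 = 80
  C: 9 × 8 × 5 = 360
  D: 3 × 6 × 4 = 72
  E: 2 × 2 × 3 = 12
RPN > 73: A (210), B (80), C (360).
Sum: 210 + 80 + 360 = 650.

650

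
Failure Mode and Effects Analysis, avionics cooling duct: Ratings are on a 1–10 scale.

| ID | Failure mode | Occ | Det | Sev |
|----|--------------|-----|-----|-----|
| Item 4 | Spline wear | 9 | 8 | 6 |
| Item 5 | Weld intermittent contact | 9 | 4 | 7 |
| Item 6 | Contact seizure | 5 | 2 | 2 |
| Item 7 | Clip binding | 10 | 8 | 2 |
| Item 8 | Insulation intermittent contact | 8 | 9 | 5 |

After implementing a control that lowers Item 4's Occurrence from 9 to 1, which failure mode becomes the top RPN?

Item 8

RPN = Severity × Occurrence × Detection:
  Item 4: 6 × 9 × 8 = 432
  Item 5: 7 × 9 × 4 = 252
  Item 6: 2 × 5 × 2 = 20
  Item 7: 2 × 10 × 8 = 160
  Item 8: 5 × 8 × 9 = 360
After action: Item 4 → 6 × 1 × 8 = 48.
Revised RPNs: Item 8=360, Item 5=252, Item 7=160, Item 4=48, Item 6=20.
Highest is now Item 8 (360).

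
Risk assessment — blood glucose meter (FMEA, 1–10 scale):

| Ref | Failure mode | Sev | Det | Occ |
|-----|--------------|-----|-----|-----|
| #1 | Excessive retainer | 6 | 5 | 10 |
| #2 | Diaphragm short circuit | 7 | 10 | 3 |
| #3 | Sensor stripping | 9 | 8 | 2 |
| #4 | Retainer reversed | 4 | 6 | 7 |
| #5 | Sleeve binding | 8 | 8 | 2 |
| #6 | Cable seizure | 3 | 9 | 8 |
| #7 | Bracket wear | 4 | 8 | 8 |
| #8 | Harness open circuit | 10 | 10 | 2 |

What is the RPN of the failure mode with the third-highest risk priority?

216

RPN = Severity × Occurrence × Detection:
  #1: 6 × 10 × 5 = 300
  #2: 7 × 3 × 10 = 210
  #3: 9 × 2 × 8 = 144
  #4: 4 × 7 × 6 = 168
  #5: 8 × 2 × 8 = 128
  #6: 3 × 8 × 9 = 216
  #7: 4 × 8 × 8 = 256
  #8: 10 × 2 × 10 = 200
Sorted descending: 300, 256, 216, 210, 200, 168, 144, 128.
The third-highest RPN is 216 (#6).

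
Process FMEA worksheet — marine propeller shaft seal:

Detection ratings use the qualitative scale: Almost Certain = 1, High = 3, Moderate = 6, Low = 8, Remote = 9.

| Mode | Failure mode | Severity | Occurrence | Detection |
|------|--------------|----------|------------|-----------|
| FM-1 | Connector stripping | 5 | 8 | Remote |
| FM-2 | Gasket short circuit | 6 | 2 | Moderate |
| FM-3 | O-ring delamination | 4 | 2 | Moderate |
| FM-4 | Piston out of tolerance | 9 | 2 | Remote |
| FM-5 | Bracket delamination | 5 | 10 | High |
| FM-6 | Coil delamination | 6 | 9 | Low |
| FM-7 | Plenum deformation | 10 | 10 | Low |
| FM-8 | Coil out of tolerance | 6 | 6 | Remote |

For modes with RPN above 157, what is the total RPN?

RPN = Severity × Occurrence × Detection:
  FM-1: 5 × 8 × 9 = 360
  FM-2: 6 × 2 × 6 = 72
  FM-3: 4 × 2 × 6 = 48
  FM-4: 9 × 2 × 9 = 162
  FM-5: 5 × 10 × 3 = 150
  FM-6: 6 × 9 × 8 = 432
  FM-7: 10 × 10 × 8 = 800
  FM-8: 6 × 6 × 9 = 324
RPN > 157: FM-1 (360), FM-4 (162), FM-6 (432), FM-7 (800), FM-8 (324).
Sum: 360 + 162 + 432 + 800 + 324 = 2078.

2078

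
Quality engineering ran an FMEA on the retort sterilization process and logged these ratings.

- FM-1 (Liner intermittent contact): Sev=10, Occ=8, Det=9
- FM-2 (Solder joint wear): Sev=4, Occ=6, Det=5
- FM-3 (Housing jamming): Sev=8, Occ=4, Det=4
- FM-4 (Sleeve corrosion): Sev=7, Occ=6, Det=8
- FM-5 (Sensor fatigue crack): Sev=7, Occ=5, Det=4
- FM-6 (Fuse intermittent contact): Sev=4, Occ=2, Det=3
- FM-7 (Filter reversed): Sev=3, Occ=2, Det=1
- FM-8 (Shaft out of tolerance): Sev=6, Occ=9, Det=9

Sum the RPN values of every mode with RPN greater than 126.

RPN = Severity × Occurrence × Detection:
  FM-1: 10 × 8 × 9 = 720
  FM-2: 4 × 6 × 5 = 120
  FM-3: 8 × 4 × 4 = 128
  FM-4: 7 × 6 × 8 = 336
  FM-5: 7 × 5 × 4 = 140
  FM-6: 4 × 2 × 3 = 24
  FM-7: 3 × 2 × 1 = 6
  FM-8: 6 × 9 × 9 = 486
RPN > 126: FM-1 (720), FM-3 (128), FM-4 (336), FM-5 (140), FM-8 (486).
Sum: 720 + 128 + 336 + 140 + 486 = 1810.

1810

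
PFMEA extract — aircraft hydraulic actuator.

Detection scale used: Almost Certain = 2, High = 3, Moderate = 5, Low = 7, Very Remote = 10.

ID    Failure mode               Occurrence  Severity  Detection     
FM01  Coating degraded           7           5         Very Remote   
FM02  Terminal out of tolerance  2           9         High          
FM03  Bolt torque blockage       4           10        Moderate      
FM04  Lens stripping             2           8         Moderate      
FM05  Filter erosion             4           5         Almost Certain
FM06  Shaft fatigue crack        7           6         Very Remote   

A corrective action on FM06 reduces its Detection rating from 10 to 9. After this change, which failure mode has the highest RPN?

RPN = Severity × Occurrence × Detection:
  FM01: 5 × 7 × 10 = 350
  FM02: 9 × 2 × 3 = 54
  FM03: 10 × 4 × 5 = 200
  FM04: 8 × 2 × 5 = 80
  FM05: 5 × 4 × 2 = 40
  FM06: 6 × 7 × 10 = 420
After action: FM06 → 6 × 7 × 9 = 378.
Revised RPNs: FM06=378, FM01=350, FM03=200, FM04=80, FM02=54, FM05=40.
Highest is now FM06 (378).

FM06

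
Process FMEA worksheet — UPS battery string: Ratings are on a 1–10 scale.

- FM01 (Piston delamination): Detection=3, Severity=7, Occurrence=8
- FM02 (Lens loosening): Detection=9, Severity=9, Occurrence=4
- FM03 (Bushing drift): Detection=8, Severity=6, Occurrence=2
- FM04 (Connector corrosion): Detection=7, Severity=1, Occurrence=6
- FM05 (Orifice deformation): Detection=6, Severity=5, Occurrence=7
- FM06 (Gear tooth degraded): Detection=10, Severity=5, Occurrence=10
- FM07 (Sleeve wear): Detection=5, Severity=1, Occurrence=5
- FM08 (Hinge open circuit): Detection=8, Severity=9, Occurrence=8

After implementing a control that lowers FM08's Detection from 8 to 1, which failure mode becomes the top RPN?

RPN = Severity × Occurrence × Detection:
  FM01: 7 × 8 × 3 = 168
  FM02: 9 × 4 × 9 = 324
  FM03: 6 × 2 × 8 = 96
  FM04: 1 × 6 × 7 = 42
  FM05: 5 × 7 × 6 = 210
  FM06: 5 × 10 × 10 = 500
  FM07: 1 × 5 × 5 = 25
  FM08: 9 × 8 × 8 = 576
After action: FM08 → 9 × 8 × 1 = 72.
Revised RPNs: FM06=500, FM02=324, FM05=210, FM01=168, FM03=96, FM08=72, FM04=42, FM07=25.
Highest is now FM06 (500).

FM06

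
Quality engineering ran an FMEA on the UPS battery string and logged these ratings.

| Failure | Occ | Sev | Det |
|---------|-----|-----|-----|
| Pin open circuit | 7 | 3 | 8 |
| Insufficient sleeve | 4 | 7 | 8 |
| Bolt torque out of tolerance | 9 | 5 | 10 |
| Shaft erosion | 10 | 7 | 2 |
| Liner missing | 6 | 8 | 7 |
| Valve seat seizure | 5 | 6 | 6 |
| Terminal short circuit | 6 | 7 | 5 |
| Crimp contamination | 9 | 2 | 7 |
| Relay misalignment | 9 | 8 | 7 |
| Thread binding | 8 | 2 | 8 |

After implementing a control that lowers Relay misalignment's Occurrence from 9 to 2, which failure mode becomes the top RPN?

Bolt torque out of tolerance

RPN = Severity × Occurrence × Detection:
  Pin open circuit: 3 × 7 × 8 = 168
  Insufficient sleeve: 7 × 4 × 8 = 224
  Bolt torque out of tolerance: 5 × 9 × 10 = 450
  Shaft erosion: 7 × 10 × 2 = 140
  Liner missing: 8 × 6 × 7 = 336
  Valve seat seizure: 6 × 5 × 6 = 180
  Terminal short circuit: 7 × 6 × 5 = 210
  Crimp contamination: 2 × 9 × 7 = 126
  Relay misalignment: 8 × 9 × 7 = 504
  Thread binding: 2 × 8 × 8 = 128
After action: Relay misalignment → 8 × 2 × 7 = 112.
Revised RPNs: Bolt torque out of tolerance=450, Liner missing=336, Insufficient sleeve=224, Terminal short circuit=210, Valve seat seizure=180, Pin open circuit=168, Shaft erosion=140, Thread binding=128, Crimp contamination=126, Relay misalignment=112.
Highest is now Bolt torque out of tolerance (450).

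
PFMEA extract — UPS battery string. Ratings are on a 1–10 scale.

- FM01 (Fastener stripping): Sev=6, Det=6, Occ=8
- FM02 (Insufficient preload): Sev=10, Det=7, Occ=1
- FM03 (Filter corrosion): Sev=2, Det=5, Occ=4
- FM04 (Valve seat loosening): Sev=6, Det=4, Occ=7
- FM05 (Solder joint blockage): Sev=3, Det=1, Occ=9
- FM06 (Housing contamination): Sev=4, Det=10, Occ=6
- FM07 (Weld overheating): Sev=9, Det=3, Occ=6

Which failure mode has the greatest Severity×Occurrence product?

FM07

Criticality = Severity × Occurrence:
  FM01: 6 × 8 = 48
  FM02: 10 × 1 = 10
  FM03: 2 × 4 = 8
  FM04: 6 × 7 = 42
  FM05: 3 × 9 = 27
  FM06: 4 × 6 = 24
  FM07: 9 × 6 = 54
Highest criticality is 54 → FM07.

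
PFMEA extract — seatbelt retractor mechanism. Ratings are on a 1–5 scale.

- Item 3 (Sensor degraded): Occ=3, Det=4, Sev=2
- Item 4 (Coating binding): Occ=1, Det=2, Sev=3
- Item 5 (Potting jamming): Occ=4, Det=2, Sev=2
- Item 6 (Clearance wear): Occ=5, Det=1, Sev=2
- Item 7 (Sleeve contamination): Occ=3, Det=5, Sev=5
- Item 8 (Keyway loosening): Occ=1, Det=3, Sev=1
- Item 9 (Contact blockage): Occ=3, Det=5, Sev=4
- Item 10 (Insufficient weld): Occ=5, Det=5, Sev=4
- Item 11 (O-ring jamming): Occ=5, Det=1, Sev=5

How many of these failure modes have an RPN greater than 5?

RPN = Severity × Occurrence × Detection:
  Item 3: 2 × 3 × 4 = 24
  Item 4: 3 × 1 × 2 = 6
  Item 5: 2 × 4 × 2 = 16
  Item 6: 2 × 5 × 1 = 10
  Item 7: 5 × 3 × 5 = 75
  Item 8: 1 × 1 × 3 = 3
  Item 9: 4 × 3 × 5 = 60
  Item 10: 4 × 5 × 5 = 100
  Item 11: 5 × 5 × 1 = 25
Modes with RPN > 5: Item 3 (24), Item 4 (6), Item 5 (16), Item 6 (10), Item 7 (75), Item 9 (60), Item 10 (100), Item 11 (25) → 8.

8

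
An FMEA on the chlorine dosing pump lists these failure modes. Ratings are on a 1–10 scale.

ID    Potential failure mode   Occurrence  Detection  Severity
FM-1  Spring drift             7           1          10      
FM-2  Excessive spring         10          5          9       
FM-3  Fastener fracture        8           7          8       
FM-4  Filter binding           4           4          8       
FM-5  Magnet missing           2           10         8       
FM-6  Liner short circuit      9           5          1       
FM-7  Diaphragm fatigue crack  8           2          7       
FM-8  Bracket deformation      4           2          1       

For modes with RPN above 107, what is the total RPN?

1298

RPN = Severity × Occurrence × Detection:
  FM-1: 10 × 7 × 1 = 70
  FM-2: 9 × 10 × 5 = 450
  FM-3: 8 × 8 × 7 = 448
  FM-4: 8 × 4 × 4 = 128
  FM-5: 8 × 2 × 10 = 160
  FM-6: 1 × 9 × 5 = 45
  FM-7: 7 × 8 × 2 = 112
  FM-8: 1 × 4 × 2 = 8
RPN > 107: FM-2 (450), FM-3 (448), FM-4 (128), FM-5 (160), FM-7 (112).
Sum: 450 + 448 + 128 + 160 + 112 = 1298.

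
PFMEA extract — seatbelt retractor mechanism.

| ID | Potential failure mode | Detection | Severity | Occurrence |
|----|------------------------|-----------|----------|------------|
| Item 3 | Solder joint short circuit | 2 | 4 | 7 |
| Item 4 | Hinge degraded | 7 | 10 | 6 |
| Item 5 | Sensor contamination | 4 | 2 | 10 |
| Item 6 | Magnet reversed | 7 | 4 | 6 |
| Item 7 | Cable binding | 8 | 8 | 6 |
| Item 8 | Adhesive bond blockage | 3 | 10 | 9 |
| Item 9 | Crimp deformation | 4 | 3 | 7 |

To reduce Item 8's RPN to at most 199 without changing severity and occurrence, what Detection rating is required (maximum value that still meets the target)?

Item 8: S=10, O=9, D=3 → current RPN = 270.
Fixed product = 90. Need 90 × D ≤ 199, so D ≤ 199/90 = 2.21.
Maximum integer Detection rating = 2 (gives RPN 180; D=3 would give 270 > 199).

2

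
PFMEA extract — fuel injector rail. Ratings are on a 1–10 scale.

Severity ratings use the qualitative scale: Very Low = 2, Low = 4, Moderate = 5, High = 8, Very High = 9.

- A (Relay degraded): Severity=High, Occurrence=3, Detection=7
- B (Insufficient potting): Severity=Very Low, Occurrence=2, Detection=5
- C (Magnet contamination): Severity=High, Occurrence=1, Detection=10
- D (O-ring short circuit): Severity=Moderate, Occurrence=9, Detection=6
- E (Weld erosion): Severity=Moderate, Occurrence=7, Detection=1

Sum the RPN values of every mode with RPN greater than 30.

553

RPN = Severity × Occurrence × Detection:
  A: 8 × 3 × 7 = 168
  B: 2 × 2 × 5 = 20
  C: 8 × 1 × 10 = 80
  D: 5 × 9 × 6 = 270
  E: 5 × 7 × 1 = 35
RPN > 30: A (168), C (80), D (270), E (35).
Sum: 168 + 80 + 270 + 35 = 553.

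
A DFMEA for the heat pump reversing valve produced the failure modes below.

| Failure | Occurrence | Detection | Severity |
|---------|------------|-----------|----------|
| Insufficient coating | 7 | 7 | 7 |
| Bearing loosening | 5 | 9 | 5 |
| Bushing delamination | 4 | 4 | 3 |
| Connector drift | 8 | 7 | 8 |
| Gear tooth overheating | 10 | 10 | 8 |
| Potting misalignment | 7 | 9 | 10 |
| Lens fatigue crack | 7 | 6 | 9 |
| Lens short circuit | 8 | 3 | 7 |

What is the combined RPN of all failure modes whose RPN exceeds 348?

2256

RPN = Severity × Occurrence × Detection:
  Insufficient coating: 7 × 7 × 7 = 343
  Bearing loosening: 5 × 5 × 9 = 225
  Bushing delamination: 3 × 4 × 4 = 48
  Connector drift: 8 × 8 × 7 = 448
  Gear tooth overheating: 8 × 10 × 10 = 800
  Potting misalignment: 10 × 7 × 9 = 630
  Lens fatigue crack: 9 × 7 × 6 = 378
  Lens short circuit: 7 × 8 × 3 = 168
RPN > 348: Connector drift (448), Gear tooth overheating (800), Potting misalignment (630), Lens fatigue crack (378).
Sum: 448 + 800 + 630 + 378 = 2256.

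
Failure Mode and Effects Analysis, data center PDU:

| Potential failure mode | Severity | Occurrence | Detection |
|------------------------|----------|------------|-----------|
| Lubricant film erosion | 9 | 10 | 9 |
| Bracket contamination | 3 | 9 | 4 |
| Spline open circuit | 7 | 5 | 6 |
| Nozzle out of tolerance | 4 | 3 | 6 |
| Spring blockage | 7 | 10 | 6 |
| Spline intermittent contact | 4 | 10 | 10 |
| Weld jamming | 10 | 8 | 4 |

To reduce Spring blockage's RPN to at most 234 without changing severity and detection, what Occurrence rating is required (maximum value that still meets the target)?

Spring blockage: S=7, O=10, D=6 → current RPN = 420.
Fixed product = 42. Need 42 × O ≤ 234, so O ≤ 234/42 = 5.57.
Maximum integer Occurrence rating = 5 (gives RPN 210; O=6 would give 252 > 234).

5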